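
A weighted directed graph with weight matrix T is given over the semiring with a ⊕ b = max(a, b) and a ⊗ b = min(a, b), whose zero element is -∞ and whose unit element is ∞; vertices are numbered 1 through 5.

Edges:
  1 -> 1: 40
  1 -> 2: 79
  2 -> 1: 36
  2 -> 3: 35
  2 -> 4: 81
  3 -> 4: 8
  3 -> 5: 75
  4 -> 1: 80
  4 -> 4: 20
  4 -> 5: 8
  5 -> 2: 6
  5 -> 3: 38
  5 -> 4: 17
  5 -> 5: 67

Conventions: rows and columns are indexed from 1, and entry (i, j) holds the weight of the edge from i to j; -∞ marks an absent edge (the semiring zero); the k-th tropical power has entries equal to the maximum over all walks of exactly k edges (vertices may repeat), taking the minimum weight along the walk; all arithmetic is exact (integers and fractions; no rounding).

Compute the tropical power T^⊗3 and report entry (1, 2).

T^⊗2:
  [40, 40, 35, 79, -∞]
  [80, 36, -∞, 20, 35]
  [8, 6, 38, 17, 67]
  [40, 79, 8, 20, 8]
  [17, 6, 38, 17, 67]
T^⊗3:
  [79, 40, 35, 40, 35]
  [40, 79, 35, 36, 35]
  [17, 8, 38, 17, 67]
  [40, 40, 35, 79, 8]
  [17, 17, 38, 17, 67]
Key observation: the optimum is the walk 1->1->1->2, with weight 40 min 40 min 79 = 40.
Optimal value attained by: walk 1->1->1->2.
Answer: (T^⊗3)[1][2] = 40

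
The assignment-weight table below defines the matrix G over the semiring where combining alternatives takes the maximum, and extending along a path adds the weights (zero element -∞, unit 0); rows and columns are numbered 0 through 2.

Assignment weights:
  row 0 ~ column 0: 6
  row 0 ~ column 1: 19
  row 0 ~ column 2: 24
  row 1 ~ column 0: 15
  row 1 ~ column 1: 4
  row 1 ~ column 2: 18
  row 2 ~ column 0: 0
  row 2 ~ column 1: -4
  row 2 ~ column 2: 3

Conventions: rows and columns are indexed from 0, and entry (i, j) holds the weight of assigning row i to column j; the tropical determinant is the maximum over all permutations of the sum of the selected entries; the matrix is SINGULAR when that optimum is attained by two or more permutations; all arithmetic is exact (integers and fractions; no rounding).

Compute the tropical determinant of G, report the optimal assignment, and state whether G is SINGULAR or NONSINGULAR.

σ = (0, 1, 2): 6 + 4 + 3 = 13
σ = (0, 2, 1): 6 + 18 + (-4) = 20
σ = (1, 0, 2): 19 + 15 + 3 = 37
σ = (1, 2, 0): 19 + 18 + 0 = 37
σ = (2, 0, 1): 24 + 15 + (-4) = 35
σ = (2, 1, 0): 24 + 4 + 0 = 28
Optimal value attained by: σ = (1, 0, 2).
Answer: det⊕(G) = 37; verdict: SINGULAR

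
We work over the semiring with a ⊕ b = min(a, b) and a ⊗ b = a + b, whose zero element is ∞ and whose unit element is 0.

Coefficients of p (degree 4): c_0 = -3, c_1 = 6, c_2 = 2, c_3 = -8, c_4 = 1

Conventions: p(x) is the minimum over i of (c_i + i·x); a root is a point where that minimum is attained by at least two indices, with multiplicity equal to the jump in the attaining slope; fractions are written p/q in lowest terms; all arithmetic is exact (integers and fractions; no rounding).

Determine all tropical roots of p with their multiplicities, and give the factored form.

hull edge (i=0, c=-3) to (i=3, c=-8): slope -5/3, span 3
hull edge (i=3, c=-8) to (i=4, c=1): slope 9, span 1
Factored form: p(x) = 1 ⊗ (x ⊕ (-9)) ⊗ (x ⊕ 5/3) ⊗ (x ⊕ 5/3) ⊗ (x ⊕ 5/3)
Answer: roots = -9 (mult 1), 5/3 (mult 3)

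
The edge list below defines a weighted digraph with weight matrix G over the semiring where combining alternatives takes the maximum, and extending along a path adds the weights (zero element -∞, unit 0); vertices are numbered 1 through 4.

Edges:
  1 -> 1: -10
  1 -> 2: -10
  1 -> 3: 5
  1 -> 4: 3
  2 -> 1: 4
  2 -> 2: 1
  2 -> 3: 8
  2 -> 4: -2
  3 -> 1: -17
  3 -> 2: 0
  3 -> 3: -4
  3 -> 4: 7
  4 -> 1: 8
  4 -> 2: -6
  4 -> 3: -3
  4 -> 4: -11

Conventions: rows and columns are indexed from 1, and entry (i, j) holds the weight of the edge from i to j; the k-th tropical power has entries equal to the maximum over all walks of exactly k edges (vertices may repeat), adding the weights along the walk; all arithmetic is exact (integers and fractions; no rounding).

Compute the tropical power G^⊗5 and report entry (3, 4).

G^⊗2:
  [11, 5, 1, 12]
  [6, 8, 9, 15]
  [15, 1, 8, 3]
  [-2, -2, 13, 11]
G^⊗3:
  [20, 6, 16, 14]
  [23, 9, 16, 16]
  [11, 8, 20, 18]
  [19, 13, 9, 20]
G^⊗4:
  [22, 16, 25, 23]
  [24, 16, 28, 26]
  [26, 20, 16, 27]
  [28, 14, 24, 22]
G^⊗5:
  [31, 25, 27, 32]
  [34, 28, 29, 35]
  [35, 21, 31, 29]
  [30, 24, 33, 31]
Key observation: the optimum is the walk 3->4->1->4->1->4, with weight 7 + 8 + 3 + 8 + 3 = 29.
Optimal value attained by: walk 3->4->1->4->1->4.
Answer: (G^⊗5)[3][4] = 29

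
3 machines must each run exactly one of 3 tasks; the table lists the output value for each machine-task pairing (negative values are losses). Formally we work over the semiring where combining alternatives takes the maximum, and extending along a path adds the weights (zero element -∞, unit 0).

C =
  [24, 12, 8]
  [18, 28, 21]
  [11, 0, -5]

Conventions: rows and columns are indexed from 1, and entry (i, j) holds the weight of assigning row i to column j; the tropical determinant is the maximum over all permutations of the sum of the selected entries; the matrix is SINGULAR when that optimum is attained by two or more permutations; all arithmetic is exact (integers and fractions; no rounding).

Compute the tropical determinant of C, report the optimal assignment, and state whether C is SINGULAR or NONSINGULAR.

σ = (1, 2, 3): 24 + 28 + (-5) = 47
σ = (1, 3, 2): 24 + 21 + 0 = 45
σ = (2, 1, 3): 12 + 18 + (-5) = 25
σ = (2, 3, 1): 12 + 21 + 11 = 44
σ = (3, 1, 2): 8 + 18 + 0 = 26
σ = (3, 2, 1): 8 + 28 + 11 = 47
Optimal value attained by: σ = (1, 2, 3).
Answer: det⊕(C) = 47; verdict: SINGULAR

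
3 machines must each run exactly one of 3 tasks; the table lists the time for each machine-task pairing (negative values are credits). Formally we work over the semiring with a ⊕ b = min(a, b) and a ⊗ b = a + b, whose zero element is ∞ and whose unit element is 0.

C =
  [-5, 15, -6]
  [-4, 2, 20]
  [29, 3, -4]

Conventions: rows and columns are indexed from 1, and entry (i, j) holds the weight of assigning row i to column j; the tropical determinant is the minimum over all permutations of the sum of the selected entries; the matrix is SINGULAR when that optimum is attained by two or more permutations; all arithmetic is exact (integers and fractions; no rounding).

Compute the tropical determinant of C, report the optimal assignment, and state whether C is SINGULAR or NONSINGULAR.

σ = (1, 2, 3): (-5) + 2 + (-4) = -7
σ = (1, 3, 2): (-5) + 20 + 3 = 18
σ = (2, 1, 3): 15 + (-4) + (-4) = 7
σ = (2, 3, 1): 15 + 20 + 29 = 64
σ = (3, 1, 2): (-6) + (-4) + 3 = -7
σ = (3, 2, 1): (-6) + 2 + 29 = 25
Optimal value attained by: σ = (1, 2, 3).
Answer: det⊕(C) = -7; verdict: SINGULAR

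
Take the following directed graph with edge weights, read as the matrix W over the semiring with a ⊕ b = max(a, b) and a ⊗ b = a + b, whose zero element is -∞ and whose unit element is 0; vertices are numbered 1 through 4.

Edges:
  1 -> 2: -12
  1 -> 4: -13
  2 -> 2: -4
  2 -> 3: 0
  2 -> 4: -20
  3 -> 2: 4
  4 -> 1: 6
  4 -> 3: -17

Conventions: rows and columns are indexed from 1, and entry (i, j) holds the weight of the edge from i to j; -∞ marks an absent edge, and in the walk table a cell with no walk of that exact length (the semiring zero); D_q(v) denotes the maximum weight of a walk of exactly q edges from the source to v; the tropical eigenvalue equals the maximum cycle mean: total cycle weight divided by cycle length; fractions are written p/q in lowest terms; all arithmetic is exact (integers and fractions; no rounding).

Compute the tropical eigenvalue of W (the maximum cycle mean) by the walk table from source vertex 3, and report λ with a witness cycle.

q=0: [-∞, -∞, 0, -∞]
q=1: [-∞, 4, -∞, -∞]
q=2: [-∞, 0, 4, -16]
q=3: [-10, 8, 0, -20]
q=4: [-14, 4, 8, -12]
Optimal cycle mean attained by: cycle 2->3->2, total 0 + 4, length 2.
Answer: λ = 2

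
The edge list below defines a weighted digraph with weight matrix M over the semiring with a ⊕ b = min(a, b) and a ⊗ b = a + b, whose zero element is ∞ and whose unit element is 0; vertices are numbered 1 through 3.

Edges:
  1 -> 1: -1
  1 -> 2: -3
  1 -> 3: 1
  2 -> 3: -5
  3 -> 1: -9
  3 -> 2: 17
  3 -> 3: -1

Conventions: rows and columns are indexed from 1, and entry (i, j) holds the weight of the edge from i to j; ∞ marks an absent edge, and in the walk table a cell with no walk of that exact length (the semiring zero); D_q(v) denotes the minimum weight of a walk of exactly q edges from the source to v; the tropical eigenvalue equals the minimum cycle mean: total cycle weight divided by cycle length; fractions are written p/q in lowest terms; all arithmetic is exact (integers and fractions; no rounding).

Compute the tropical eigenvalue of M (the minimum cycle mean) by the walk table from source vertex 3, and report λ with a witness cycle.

q=0: [∞, ∞, 0]
q=1: [-9, 17, -1]
q=2: [-10, -12, -8]
q=3: [-17, -13, -17]
Optimal cycle mean attained by: cycle 1->2->3->1, total (-3) + (-5) + (-9), length 3.
Answer: λ = -17/3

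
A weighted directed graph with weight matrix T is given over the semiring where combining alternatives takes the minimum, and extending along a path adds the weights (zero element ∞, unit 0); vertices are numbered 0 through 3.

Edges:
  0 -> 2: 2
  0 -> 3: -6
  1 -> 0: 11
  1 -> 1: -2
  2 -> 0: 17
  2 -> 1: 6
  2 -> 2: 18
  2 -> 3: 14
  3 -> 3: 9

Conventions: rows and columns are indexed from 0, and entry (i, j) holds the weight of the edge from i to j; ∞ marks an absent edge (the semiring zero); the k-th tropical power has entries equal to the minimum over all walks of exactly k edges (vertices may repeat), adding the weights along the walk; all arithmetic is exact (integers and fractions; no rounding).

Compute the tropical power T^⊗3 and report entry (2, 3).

T^⊗2:
  [19, 8, 20, 3]
  [9, -4, 13, 5]
  [17, 4, 19, 11]
  [∞, ∞, ∞, 18]
T^⊗3:
  [19, 6, 21, 12]
  [7, -6, 11, 3]
  [15, 2, 19, 11]
  [∞, ∞, ∞, 27]
Key observation: the optimum is the walk 2->1->0->3, with weight 6 + 11 + (-6) = 11.
Optimal value attained by: walk 2->1->0->3.
Answer: (T^⊗3)[2][3] = 11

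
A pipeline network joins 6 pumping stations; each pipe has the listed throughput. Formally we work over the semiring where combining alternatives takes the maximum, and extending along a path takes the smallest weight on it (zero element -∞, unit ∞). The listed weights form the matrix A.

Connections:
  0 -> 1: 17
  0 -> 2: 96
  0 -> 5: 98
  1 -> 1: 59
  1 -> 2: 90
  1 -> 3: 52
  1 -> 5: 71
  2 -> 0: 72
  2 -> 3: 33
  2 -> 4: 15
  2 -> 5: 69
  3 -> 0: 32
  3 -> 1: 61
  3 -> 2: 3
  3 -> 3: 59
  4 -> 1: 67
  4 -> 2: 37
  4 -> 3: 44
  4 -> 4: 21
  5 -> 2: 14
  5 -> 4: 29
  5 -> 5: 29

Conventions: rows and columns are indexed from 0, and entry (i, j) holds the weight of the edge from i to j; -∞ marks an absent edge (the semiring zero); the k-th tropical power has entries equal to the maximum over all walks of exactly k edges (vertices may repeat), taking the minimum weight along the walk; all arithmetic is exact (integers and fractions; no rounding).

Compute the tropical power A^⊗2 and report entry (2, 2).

A^⊗2:
  [72, 17, 17, 33, 29, 69]
  [72, 59, 59, 52, 29, 69]
  [32, 33, 72, 33, 29, 72]
  [32, 59, 61, 59, 3, 61]
  [37, 59, 67, 52, 21, 67]
  [14, 29, 29, 29, 29, 29]
Key observation: the optimum is the walk 2->0->2, with weight 72 min 96 = 72.
Optimal value attained by: walk 2->0->2.
Answer: (A^⊗2)[2][2] = 72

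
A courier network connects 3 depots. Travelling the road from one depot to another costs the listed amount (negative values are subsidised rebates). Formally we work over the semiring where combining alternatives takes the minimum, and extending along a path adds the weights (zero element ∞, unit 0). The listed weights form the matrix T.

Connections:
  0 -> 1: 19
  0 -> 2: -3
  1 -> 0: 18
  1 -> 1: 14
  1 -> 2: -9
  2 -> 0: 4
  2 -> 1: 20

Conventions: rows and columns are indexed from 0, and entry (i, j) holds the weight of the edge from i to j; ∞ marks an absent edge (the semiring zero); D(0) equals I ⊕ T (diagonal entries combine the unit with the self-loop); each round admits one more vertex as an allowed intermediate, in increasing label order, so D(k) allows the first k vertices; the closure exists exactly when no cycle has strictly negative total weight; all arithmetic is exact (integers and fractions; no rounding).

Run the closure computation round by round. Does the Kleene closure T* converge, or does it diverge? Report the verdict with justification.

D(0):
  [0, 19, -3]
  [18, 0, -9]
  [4, 20, 0]
D(1):
  [0, 19, -3]
  [18, 0, -9]
  [4, 20, 0]
D(2):
  [0, 19, -3]
  [18, 0, -9]
  [4, 20, 0]
D(3):
  [0, 17, -3]
  [-5, 0, -9]
  [4, 20, 0]
Key observation: every diagonal entry stays at the unit through all rounds, so no improving cycle exists.
Answer: CONVERGES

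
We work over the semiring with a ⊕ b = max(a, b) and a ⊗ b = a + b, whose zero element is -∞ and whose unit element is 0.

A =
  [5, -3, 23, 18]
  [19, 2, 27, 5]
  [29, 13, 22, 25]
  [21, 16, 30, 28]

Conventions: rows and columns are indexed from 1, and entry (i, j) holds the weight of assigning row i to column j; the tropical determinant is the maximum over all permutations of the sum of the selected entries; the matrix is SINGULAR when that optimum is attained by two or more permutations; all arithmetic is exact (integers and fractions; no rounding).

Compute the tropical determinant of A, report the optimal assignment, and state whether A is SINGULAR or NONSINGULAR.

σ = (1, 2, 3, 4): 5 + 2 + 22 + 28 = 57
σ = (1, 2, 4, 3): 5 + 2 + 25 + 30 = 62
σ = (1, 3, 2, 4): 5 + 27 + 13 + 28 = 73
σ = (1, 3, 4, 2): 5 + 27 + 25 + 16 = 73
σ = (1, 4, 2, 3): 5 + 5 + 13 + 30 = 53
σ = (1, 4, 3, 2): 5 + 5 + 22 + 16 = 48
σ = (2, 1, 3, 4): (-3) + 19 + 22 + 28 = 66
σ = (2, 1, 4, 3): (-3) + 19 + 25 + 30 = 71
σ = (2, 3, 1, 4): (-3) + 27 + 29 + 28 = 81
σ = (2, 3, 4, 1): (-3) + 27 + 25 + 21 = 70
σ = (2, 4, 1, 3): (-3) + 5 + 29 + 30 = 61
σ = (2, 4, 3, 1): (-3) + 5 + 22 + 21 = 45
σ = (3, 1, 2, 4): 23 + 19 + 13 + 28 = 83
σ = (3, 1, 4, 2): 23 + 19 + 25 + 16 = 83
σ = (3, 2, 1, 4): 23 + 2 + 29 + 28 = 82
σ = (3, 2, 4, 1): 23 + 2 + 25 + 21 = 71
σ = (3, 4, 1, 2): 23 + 5 + 29 + 16 = 73
σ = (3, 4, 2, 1): 23 + 5 + 13 + 21 = 62
σ = (4, 1, 2, 3): 18 + 19 + 13 + 30 = 80
σ = (4, 1, 3, 2): 18 + 19 + 22 + 16 = 75
σ = (4, 2, 1, 3): 18 + 2 + 29 + 30 = 79
σ = (4, 2, 3, 1): 18 + 2 + 22 + 21 = 63
σ = (4, 3, 1, 2): 18 + 27 + 29 + 16 = 90
σ = (4, 3, 2, 1): 18 + 27 + 13 + 21 = 79
Optimal value attained by: σ = (4, 3, 1, 2).
Answer: det⊕(A) = 90; verdict: NONSINGULAR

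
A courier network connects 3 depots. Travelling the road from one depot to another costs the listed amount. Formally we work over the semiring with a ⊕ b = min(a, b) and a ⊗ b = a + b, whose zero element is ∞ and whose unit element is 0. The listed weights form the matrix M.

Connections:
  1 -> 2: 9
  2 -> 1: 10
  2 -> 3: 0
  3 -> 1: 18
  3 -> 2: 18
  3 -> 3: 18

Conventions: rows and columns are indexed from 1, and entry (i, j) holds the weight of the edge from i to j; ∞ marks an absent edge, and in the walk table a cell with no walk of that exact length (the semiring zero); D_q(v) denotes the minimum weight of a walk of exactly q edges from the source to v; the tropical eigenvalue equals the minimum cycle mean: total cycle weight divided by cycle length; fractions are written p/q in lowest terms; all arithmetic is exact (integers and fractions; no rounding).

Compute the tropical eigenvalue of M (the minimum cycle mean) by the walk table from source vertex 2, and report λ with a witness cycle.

q=0: [∞, 0, ∞]
q=1: [10, ∞, 0]
q=2: [18, 18, 18]
q=3: [28, 27, 18]
Optimal cycle mean attained by: cycle 1->2->3->1, total 9 + 0 + 18, length 3.
Answer: λ = 9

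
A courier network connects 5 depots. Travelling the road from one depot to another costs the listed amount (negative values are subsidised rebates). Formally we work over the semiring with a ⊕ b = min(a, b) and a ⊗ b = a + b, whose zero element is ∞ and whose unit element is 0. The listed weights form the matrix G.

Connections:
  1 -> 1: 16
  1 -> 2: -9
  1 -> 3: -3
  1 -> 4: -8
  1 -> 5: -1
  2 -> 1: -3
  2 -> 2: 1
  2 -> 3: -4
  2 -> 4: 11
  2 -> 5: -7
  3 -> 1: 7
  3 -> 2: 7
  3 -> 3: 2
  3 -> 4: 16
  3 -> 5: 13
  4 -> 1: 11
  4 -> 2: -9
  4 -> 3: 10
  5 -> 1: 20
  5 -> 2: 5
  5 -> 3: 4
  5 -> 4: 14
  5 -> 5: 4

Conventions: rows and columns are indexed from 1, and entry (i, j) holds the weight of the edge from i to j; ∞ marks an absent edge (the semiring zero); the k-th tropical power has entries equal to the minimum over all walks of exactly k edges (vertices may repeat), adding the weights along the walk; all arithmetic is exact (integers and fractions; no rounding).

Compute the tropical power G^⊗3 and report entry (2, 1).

G^⊗2:
  [-12, -17, -13, 2, -16]
  [-2, -12, -6, -11, -6]
  [4, -2, 3, -1, 0]
  [-12, -8, -13, 2, -16]
  [2, 5, 1, 12, -2]
G^⊗3:
  [-20, -21, -21, -20, -24]
  [-15, -20, -16, -10, -19]
  [-5, -10, -6, -4, -9]
  [-11, -21, -15, -20, -15]
  [2, -7, -1, -6, -2]
Key observation: the optimum is the walk 2->1->2->1, with weight (-3) + (-9) + (-3) = -15.
Optimal value attained by: walk 2->1->2->1.
Answer: (G^⊗3)[2][1] = -15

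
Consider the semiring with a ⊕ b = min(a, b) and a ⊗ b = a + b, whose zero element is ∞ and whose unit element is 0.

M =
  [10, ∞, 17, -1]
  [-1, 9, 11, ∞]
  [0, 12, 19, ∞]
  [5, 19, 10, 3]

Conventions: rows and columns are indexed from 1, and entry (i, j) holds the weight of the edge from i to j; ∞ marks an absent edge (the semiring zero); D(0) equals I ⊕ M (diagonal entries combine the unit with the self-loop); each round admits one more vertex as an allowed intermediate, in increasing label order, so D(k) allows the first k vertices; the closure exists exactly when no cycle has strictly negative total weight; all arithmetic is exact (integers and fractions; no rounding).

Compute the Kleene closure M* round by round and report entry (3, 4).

D(0):
  [0, ∞, 17, -1]
  [-1, 0, 11, ∞]
  [0, 12, 0, ∞]
  [5, 19, 10, 0]
D(1):
  [0, ∞, 17, -1]
  [-1, 0, 11, -2]
  [0, 12, 0, -1]
  [5, 19, 10, 0]
D(2):
  [0, ∞, 17, -1]
  [-1, 0, 11, -2]
  [0, 12, 0, -1]
  [5, 19, 10, 0]
D(3):
  [0, 29, 17, -1]
  [-1, 0, 11, -2]
  [0, 12, 0, -1]
  [5, 19, 10, 0]
D(4):
  [0, 18, 9, -1]
  [-1, 0, 8, -2]
  [0, 12, 0, -1]
  [5, 19, 10, 0]
Answer: M*[3][4] = -1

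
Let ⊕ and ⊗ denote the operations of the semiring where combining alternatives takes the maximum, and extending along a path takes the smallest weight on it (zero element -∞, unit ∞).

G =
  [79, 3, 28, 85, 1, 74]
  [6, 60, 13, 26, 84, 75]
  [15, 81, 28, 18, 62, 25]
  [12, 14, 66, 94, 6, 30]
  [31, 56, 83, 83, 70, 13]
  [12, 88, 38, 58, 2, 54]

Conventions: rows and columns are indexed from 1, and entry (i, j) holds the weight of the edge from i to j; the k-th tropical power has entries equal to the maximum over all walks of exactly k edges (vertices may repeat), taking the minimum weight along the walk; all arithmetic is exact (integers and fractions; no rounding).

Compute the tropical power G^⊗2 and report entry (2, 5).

G^⊗2:
  [79, 74, 66, 85, 28, 74]
  [31, 75, 83, 83, 70, 60]
  [31, 60, 62, 62, 81, 75]
  [15, 66, 66, 94, 62, 30]
  [31, 81, 70, 83, 70, 56]
  [15, 60, 58, 58, 84, 75]
Key observation: the optimum is the walk 2->5->5, with weight 84 min 70 = 70.
Optimal value attained by: walk 2->5->5.
Answer: (G^⊗2)[2][5] = 70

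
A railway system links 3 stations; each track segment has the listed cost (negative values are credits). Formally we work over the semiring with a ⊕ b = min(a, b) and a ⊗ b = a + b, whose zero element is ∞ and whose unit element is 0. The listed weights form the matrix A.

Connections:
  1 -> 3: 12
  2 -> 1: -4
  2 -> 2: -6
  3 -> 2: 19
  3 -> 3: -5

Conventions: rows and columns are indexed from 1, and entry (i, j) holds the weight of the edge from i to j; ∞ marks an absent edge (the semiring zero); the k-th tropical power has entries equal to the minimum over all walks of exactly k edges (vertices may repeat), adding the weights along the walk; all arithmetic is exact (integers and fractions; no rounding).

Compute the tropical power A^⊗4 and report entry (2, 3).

A^⊗2:
  [∞, 31, 7]
  [-10, -12, 8]
  [15, 13, -10]
A^⊗3:
  [27, 25, 2]
  [-16, -18, 2]
  [9, 7, -15]
A^⊗4:
  [21, 19, -3]
  [-22, -24, -4]
  [3, 1, -20]
Key observation: the optimum is the walk 2->2->2->1->3, with weight (-6) + (-6) + (-4) + 12 = -4.
Optimal value attained by: walk 2->2->2->1->3.
Answer: (A^⊗4)[2][3] = -4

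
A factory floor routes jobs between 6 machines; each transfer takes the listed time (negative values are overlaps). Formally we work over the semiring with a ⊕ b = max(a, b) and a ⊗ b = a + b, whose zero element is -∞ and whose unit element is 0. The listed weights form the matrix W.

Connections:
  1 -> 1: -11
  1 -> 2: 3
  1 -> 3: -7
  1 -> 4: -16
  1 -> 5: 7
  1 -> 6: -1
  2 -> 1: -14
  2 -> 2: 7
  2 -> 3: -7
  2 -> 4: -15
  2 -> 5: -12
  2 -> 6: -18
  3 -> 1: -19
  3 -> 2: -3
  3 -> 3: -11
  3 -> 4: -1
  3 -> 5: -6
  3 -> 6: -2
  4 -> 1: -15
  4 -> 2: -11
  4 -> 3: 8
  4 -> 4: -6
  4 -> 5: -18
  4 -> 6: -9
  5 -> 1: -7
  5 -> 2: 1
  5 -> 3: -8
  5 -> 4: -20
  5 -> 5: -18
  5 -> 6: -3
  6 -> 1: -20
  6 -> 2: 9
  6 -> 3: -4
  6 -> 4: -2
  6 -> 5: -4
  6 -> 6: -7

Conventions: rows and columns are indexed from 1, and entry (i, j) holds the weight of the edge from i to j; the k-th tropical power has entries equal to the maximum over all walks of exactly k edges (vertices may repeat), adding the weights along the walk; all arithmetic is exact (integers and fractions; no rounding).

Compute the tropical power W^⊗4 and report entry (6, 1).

W^⊗2:
  [0, 10, -1, -3, -4, 4]
  [-7, 14, 0, -8, -5, -9]
  [-13, 7, 7, -4, -6, -9]
  [-11, 5, 2, 7, 2, 6]
  [-13, 8, -6, -5, 0, -8]
  [-5, 16, 6, -5, -3, -6]
W^⊗3:
  [-4, 17, 5, 2, 7, -1]
  [0, 21, 7, -1, 2, -2]
  [-7, 14, 4, 6, 1, 5]
  [-5, 15, 15, 4, 2, 0]
  [-6, 15, 3, -7, -4, -3]
  [2, 23, 9, 5, 4, 4]
W^⊗4:
  [3, 24, 10, 4, 5, 4]
  [7, 28, 14, 6, 9, 5]
  [0, 21, 14, 3, 2, 2]
  [1, 22, 12, 14, 9, 13]
  [1, 22, 8, 2, 3, 1]
  [9, 30, 16, 8, 11, 7]
Key observation: the optimum is the walk 6->2->2->2->1, with weight 9 + 7 + 7 + (-14) = 9.
Optimal value attained by: walk 6->2->2->2->1.
Answer: (W^⊗4)[6][1] = 9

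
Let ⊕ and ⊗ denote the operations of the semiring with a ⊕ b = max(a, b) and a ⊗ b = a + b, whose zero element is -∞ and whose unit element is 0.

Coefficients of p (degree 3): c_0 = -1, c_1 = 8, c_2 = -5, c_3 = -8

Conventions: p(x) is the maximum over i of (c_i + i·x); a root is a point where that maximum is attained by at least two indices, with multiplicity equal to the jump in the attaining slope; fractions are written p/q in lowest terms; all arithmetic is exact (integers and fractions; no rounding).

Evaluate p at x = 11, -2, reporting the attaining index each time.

p(11) = max(-1+0·11=-1, 8+1·11=19, -5+2·11=17, -8+3·11=25) = 25 (attained by i=3)
p(-2) = max(-1+0·(-2)=-1, 8+1·(-2)=6, -5+2·(-2)=-9, -8+3·(-2)=-14) = 6 (attained by i=1)
Answer: p(11) = 25; p(-2) = 6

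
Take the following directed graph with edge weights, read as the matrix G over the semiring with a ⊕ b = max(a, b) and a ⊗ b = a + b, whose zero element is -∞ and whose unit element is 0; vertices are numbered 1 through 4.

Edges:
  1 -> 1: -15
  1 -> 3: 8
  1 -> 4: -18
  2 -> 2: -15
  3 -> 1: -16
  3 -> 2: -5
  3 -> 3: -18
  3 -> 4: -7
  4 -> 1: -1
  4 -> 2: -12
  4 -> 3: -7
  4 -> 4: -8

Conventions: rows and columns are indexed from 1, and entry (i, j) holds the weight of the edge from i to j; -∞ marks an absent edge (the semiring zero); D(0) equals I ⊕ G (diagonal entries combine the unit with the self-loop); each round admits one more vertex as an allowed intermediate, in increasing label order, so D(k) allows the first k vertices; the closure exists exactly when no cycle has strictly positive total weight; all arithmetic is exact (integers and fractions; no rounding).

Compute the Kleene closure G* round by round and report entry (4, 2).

D(0):
  [0, -∞, 8, -18]
  [-∞, 0, -∞, -∞]
  [-16, -5, 0, -7]
  [-1, -12, -7, 0]
D(1):
  [0, -∞, 8, -18]
  [-∞, 0, -∞, -∞]
  [-16, -5, 0, -7]
  [-1, -12, 7, 0]
D(2):
  [0, -∞, 8, -18]
  [-∞, 0, -∞, -∞]
  [-16, -5, 0, -7]
  [-1, -12, 7, 0]
D(3):
  [0, 3, 8, 1]
  [-∞, 0, -∞, -∞]
  [-16, -5, 0, -7]
  [-1, 2, 7, 0]
D(4):
  [0, 3, 8, 1]
  [-∞, 0, -∞, -∞]
  [-8, -5, 0, -7]
  [-1, 2, 7, 0]
Answer: G*[4][2] = 2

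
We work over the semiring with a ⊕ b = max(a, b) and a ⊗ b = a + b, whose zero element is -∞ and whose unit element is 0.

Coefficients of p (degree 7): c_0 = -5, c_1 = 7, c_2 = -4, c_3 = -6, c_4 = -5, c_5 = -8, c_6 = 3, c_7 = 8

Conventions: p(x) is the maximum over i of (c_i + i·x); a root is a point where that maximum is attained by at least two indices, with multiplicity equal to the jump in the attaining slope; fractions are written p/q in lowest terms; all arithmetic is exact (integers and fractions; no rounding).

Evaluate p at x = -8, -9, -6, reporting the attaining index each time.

p(-8) = max(-5+0·(-8)=-5, 7+1·(-8)=-1, -4+2·(-8)=-20, -6+3·(-8)=-30, -5+4·(-8)=-37, -8+5·(-8)=-48, 3+6·(-8)=-45, 8+7·(-8)=-48) = -1 (attained by i=1)
p(-9) = max(-5+0·(-9)=-5, 7+1·(-9)=-2, -4+2·(-9)=-22, -6+3·(-9)=-33, -5+4·(-9)=-41, -8+5·(-9)=-53, 3+6·(-9)=-51, 8+7·(-9)=-55) = -2 (attained by i=1)
p(-6) = max(-5+0·(-6)=-5, 7+1·(-6)=1, -4+2·(-6)=-16, -6+3·(-6)=-24, -5+4·(-6)=-29, -8+5·(-6)=-38, 3+6·(-6)=-33, 8+7·(-6)=-34) = 1 (attained by i=1)
Answer: p(-8) = -1; p(-9) = -2; p(-6) = 1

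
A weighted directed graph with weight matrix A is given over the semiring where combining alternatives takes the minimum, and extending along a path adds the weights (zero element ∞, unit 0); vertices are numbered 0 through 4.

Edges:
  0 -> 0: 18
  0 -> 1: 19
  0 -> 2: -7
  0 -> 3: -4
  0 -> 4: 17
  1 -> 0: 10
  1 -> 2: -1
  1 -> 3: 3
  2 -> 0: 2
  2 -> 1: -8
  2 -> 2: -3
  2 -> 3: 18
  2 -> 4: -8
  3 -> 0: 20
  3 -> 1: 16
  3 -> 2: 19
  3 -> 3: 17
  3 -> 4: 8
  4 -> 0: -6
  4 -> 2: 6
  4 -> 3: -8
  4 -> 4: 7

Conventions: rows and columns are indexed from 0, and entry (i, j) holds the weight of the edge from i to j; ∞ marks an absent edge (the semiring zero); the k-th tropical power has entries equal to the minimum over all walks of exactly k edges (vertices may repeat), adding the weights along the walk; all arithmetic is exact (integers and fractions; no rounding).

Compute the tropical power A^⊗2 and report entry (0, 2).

A^⊗2:
  [-5, -15, -10, 9, -15]
  [1, -9, -4, 6, -9]
  [-14, -11, -9, -16, -11]
  [2, 11, 13, 0, 11]
  [1, -2, -13, -10, -2]
Key observation: the optimum is the walk 0->2->2, with weight (-7) + (-3) = -10.
Optimal value attained by: walk 0->2->2.
Answer: (A^⊗2)[0][2] = -10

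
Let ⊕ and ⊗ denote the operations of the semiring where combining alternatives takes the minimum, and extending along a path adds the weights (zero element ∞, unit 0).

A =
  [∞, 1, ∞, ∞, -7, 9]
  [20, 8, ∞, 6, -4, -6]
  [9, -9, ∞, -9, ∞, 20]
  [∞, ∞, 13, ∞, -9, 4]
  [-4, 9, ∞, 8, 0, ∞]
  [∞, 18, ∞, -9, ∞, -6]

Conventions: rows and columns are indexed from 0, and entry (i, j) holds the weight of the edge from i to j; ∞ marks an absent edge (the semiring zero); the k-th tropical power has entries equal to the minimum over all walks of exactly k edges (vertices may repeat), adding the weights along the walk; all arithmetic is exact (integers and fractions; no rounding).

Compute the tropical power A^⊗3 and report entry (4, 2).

A^⊗2:
  [-11, 2, ∞, 0, -7, -5]
  [-8, 5, 19, -15, -4, -12]
  [11, -1, 4, -3, -18, -15]
  [-13, 0, ∞, -5, -9, -2]
  [-4, -3, 21, 8, -11, 3]
  [38, 12, 4, -15, -18, -12]
A^⊗3:
  [-11, -10, 13, -14, -18, -11]
  [-8, -7, -2, -21, -24, -18]
  [-22, -9, 10, -24, -18, -21]
  [-13, -12, 8, -11, -20, -8]
  [-15, -3, 21, -6, -11, -9]
  [-22, -9, -2, -21, -24, -18]
Key observation: the optimum is the walk 4->4->3->2, with weight 0 + 8 + 13 = 21.
Optimal value attained by: walk 4->4->3->2.
Answer: (A^⊗3)[4][2] = 21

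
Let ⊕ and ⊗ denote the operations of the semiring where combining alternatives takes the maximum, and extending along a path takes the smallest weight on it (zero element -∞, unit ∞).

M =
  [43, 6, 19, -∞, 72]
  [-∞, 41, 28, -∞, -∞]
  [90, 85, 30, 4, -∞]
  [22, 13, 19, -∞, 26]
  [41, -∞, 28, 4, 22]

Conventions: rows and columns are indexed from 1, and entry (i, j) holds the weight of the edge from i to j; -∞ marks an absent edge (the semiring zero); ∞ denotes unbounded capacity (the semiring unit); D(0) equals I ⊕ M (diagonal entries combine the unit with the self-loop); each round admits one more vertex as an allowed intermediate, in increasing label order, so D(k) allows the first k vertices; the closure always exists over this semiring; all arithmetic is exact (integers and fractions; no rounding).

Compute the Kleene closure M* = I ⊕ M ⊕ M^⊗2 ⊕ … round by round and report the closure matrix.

D(0):
  [∞, 6, 19, -∞, 72]
  [-∞, ∞, 28, -∞, -∞]
  [90, 85, ∞, 4, -∞]
  [22, 13, 19, ∞, 26]
  [41, -∞, 28, 4, ∞]
D(1):
  [∞, 6, 19, -∞, 72]
  [-∞, ∞, 28, -∞, -∞]
  [90, 85, ∞, 4, 72]
  [22, 13, 19, ∞, 26]
  [41, 6, 28, 4, ∞]
D(2):
  [∞, 6, 19, -∞, 72]
  [-∞, ∞, 28, -∞, -∞]
  [90, 85, ∞, 4, 72]
  [22, 13, 19, ∞, 26]
  [41, 6, 28, 4, ∞]
D(3):
  [∞, 19, 19, 4, 72]
  [28, ∞, 28, 4, 28]
  [90, 85, ∞, 4, 72]
  [22, 19, 19, ∞, 26]
  [41, 28, 28, 4, ∞]
D(4):
  [∞, 19, 19, 4, 72]
  [28, ∞, 28, 4, 28]
  [90, 85, ∞, 4, 72]
  [22, 19, 19, ∞, 26]
  [41, 28, 28, 4, ∞]
D(5):
  [∞, 28, 28, 4, 72]
  [28, ∞, 28, 4, 28]
  [90, 85, ∞, 4, 72]
  [26, 26, 26, ∞, 26]
  [41, 28, 28, 4, ∞]
Answer: M* = [[∞, 28, 28, 4, 72], [28, ∞, 28, 4, 28], [90, 85, ∞, 4, 72], [26, 26, 26, ∞, 26], [41, 28, 28, 4, ∞]]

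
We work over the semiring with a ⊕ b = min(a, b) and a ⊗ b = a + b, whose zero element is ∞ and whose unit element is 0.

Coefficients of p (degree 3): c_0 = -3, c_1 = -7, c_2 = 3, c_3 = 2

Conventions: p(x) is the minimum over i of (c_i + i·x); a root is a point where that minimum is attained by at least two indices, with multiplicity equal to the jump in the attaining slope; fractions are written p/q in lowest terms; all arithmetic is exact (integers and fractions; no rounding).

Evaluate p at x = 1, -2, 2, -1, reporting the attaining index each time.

p(1) = min(-3+0·1=-3, -7+1·1=-6, 3+2·1=5, 2+3·1=5) = -6 (attained by i=1)
p(-2) = min(-3+0·(-2)=-3, -7+1·(-2)=-9, 3+2·(-2)=-1, 2+3·(-2)=-4) = -9 (attained by i=1)
p(2) = min(-3+0·2=-3, -7+1·2=-5, 3+2·2=7, 2+3·2=8) = -5 (attained by i=1)
p(-1) = min(-3+0·(-1)=-3, -7+1·(-1)=-8, 3+2·(-1)=1, 2+3·(-1)=-1) = -8 (attained by i=1)
Answer: p(1) = -6; p(-2) = -9; p(2) = -5; p(-1) = -8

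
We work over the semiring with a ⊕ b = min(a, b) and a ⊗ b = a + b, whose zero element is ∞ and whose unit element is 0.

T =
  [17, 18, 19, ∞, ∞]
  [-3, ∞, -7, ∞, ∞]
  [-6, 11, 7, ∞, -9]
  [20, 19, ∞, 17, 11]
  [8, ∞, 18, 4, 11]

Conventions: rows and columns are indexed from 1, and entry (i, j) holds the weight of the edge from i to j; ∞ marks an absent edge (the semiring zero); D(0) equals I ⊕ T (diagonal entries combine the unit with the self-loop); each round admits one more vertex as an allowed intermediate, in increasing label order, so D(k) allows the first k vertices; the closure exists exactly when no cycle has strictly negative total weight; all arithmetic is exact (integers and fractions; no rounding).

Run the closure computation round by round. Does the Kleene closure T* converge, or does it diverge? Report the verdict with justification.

D(0):
  [0, 18, 19, ∞, ∞]
  [-3, 0, -7, ∞, ∞]
  [-6, 11, 0, ∞, -9]
  [20, 19, ∞, 0, 11]
  [8, ∞, 18, 4, 0]
D(1):
  [0, 18, 19, ∞, ∞]
  [-3, 0, -7, ∞, ∞]
  [-6, 11, 0, ∞, -9]
  [20, 19, 39, 0, 11]
  [8, 26, 18, 4, 0]
D(2):
  [0, 18, 11, ∞, ∞]
  [-3, 0, -7, ∞, ∞]
  [-6, 11, 0, ∞, -9]
  [16, 19, 12, 0, 11]
  [8, 26, 18, 4, 0]
D(3):
  [0, 18, 11, ∞, 2]
  [-13, 0, -7, ∞, -16]
  [-6, 11, 0, ∞, -9]
  [6, 19, 12, 0, 3]
  [8, 26, 18, 4, 0]
D(4):
  [0, 18, 11, ∞, 2]
  [-13, 0, -7, ∞, -16]
  [-6, 11, 0, ∞, -9]
  [6, 19, 12, 0, 3]
  [8, 23, 16, 4, 0]
D(5):
  [0, 18, 11, 6, 2]
  [-13, 0, -7, -12, -16]
  [-6, 11, 0, -5, -9]
  [6, 19, 12, 0, 3]
  [8, 23, 16, 4, 0]
Key observation: every diagonal entry stays at the unit through all rounds, so no improving cycle exists.
Answer: CONVERGES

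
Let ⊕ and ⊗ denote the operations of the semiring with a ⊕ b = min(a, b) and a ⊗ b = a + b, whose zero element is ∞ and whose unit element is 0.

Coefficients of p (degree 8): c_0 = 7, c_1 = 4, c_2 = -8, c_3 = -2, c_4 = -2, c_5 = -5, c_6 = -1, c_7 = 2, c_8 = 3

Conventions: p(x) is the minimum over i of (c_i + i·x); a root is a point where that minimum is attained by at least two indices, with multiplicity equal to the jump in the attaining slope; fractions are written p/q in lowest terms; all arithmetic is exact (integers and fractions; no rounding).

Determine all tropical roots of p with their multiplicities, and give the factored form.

hull edge (i=0, c=7) to (i=2, c=-8): slope -15/2, span 2
hull edge (i=2, c=-8) to (i=5, c=-5): slope 1, span 3
hull edge (i=5, c=-5) to (i=8, c=3): slope 8/3, span 3
Factored form: p(x) = 3 ⊗ (x ⊕ (-8/3)) ⊗ (x ⊕ (-8/3)) ⊗ (x ⊕ (-8/3)) ⊗ (x ⊕ (-1)) ⊗ (x ⊕ (-1)) ⊗ (x ⊕ (-1)) ⊗ (x ⊕ 15/2) ⊗ (x ⊕ 15/2)
Answer: roots = -8/3 (mult 3), -1 (mult 3), 15/2 (mult 2)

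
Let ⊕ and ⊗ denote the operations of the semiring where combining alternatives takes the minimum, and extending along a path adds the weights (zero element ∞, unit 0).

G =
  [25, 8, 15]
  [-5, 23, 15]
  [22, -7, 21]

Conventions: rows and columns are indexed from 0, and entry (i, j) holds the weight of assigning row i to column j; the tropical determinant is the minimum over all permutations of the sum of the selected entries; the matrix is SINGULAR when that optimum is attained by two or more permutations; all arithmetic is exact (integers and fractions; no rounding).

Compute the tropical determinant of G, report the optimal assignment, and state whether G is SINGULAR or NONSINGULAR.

σ = (0, 1, 2): 25 + 23 + 21 = 69
σ = (0, 2, 1): 25 + 15 + (-7) = 33
σ = (1, 0, 2): 8 + (-5) + 21 = 24
σ = (1, 2, 0): 8 + 15 + 22 = 45
σ = (2, 0, 1): 15 + (-5) + (-7) = 3
σ = (2, 1, 0): 15 + 23 + 22 = 60
Optimal value attained by: σ = (2, 0, 1).
Answer: det⊕(G) = 3; verdict: NONSINGULAR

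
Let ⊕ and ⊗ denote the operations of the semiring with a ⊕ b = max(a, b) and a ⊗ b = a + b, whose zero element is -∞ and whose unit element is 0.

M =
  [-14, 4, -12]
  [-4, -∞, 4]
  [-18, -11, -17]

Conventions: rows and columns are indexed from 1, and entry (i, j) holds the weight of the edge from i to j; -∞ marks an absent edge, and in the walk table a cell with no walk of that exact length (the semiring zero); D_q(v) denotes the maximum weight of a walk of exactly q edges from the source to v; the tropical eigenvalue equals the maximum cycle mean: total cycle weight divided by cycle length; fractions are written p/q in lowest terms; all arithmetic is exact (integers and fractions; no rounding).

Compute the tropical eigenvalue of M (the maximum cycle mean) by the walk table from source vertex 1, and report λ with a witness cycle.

q=0: [0, -∞, -∞]
q=1: [-14, 4, -12]
q=2: [0, -10, 8]
q=3: [-10, 4, -6]
Optimal cycle mean attained by: cycle 1->2->1, total 4 + (-4), length 2.
Answer: λ = 0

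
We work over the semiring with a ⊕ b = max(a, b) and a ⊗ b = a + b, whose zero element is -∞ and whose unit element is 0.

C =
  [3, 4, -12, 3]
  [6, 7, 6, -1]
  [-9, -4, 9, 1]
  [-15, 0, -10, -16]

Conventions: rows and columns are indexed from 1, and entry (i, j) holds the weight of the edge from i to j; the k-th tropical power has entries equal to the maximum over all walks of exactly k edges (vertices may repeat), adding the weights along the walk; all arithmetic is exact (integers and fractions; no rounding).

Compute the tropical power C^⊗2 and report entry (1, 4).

C^⊗2:
  [10, 11, 10, 6]
  [13, 14, 15, 9]
  [2, 5, 18, 10]
  [6, 7, 6, -1]
Key observation: the optimum is the walk 1->1->4, with weight 3 + 3 = 6.
Optimal value attained by: walk 1->1->4.
Answer: (C^⊗2)[1][4] = 6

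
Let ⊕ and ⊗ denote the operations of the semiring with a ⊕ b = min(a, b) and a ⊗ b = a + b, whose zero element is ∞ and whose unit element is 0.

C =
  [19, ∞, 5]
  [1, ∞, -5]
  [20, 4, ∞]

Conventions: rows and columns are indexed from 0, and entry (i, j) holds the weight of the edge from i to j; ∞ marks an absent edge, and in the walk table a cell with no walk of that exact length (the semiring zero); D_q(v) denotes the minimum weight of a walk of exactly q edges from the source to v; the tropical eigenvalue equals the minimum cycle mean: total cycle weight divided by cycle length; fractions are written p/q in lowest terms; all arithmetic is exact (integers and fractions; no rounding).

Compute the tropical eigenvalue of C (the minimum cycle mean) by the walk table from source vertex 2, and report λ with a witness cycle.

q=0: [∞, ∞, 0]
q=1: [20, 4, ∞]
q=2: [5, ∞, -1]
q=3: [19, 3, 10]
Optimal cycle mean attained by: cycle 1->2->1, total (-5) + 4, length 2.
Answer: λ = -1/2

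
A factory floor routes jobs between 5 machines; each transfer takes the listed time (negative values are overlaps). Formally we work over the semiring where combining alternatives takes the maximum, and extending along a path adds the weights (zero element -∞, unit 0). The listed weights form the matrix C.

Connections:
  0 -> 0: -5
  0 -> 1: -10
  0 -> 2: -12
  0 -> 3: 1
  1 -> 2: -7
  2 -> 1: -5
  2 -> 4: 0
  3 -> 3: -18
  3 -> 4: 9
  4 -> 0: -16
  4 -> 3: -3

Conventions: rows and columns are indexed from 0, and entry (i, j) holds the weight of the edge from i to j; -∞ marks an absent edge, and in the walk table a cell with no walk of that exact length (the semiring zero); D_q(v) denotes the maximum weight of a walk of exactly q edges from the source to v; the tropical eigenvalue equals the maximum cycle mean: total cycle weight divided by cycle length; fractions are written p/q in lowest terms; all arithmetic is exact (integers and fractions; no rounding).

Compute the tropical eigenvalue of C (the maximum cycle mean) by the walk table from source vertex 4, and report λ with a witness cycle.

q=0: [-∞, -∞, -∞, -∞, 0]
q=1: [-16, -∞, -∞, -3, -∞]
q=2: [-21, -26, -28, -15, 6]
q=3: [-10, -31, -33, 3, -6]
q=4: [-15, -20, -22, -9, 12]
q=5: [-4, -25, -27, 9, 0]
Optimal cycle mean attained by: cycle 3->4->3, total 9 + (-3), length 2.
Answer: λ = 3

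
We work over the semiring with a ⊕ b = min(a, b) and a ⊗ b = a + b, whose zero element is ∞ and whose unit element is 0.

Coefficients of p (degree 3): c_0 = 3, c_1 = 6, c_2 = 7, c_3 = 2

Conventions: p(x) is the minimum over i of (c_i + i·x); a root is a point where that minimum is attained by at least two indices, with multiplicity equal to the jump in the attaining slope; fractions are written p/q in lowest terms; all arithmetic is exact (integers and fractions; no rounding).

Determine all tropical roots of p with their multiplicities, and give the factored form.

hull edge (i=0, c=3) to (i=3, c=2): slope -1/3, span 3
Factored form: p(x) = 2 ⊗ (x ⊕ 1/3) ⊗ (x ⊕ 1/3) ⊗ (x ⊕ 1/3)
Answer: roots = 1/3 (mult 3)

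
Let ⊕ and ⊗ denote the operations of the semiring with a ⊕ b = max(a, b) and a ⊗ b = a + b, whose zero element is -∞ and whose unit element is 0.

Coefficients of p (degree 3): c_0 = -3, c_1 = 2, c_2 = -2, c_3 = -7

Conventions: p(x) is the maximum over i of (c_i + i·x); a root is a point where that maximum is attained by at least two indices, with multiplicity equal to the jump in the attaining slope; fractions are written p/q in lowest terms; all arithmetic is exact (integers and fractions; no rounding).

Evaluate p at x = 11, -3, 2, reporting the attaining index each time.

p(11) = max(-3+0·11=-3, 2+1·11=13, -2+2·11=20, -7+3·11=26) = 26 (attained by i=3)
p(-3) = max(-3+0·(-3)=-3, 2+1·(-3)=-1, -2+2·(-3)=-8, -7+3·(-3)=-16) = -1 (attained by i=1)
p(2) = max(-3+0·2=-3, 2+1·2=4, -2+2·2=2, -7+3·2=-1) = 4 (attained by i=1)
Answer: p(11) = 26; p(-3) = -1; p(2) = 4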